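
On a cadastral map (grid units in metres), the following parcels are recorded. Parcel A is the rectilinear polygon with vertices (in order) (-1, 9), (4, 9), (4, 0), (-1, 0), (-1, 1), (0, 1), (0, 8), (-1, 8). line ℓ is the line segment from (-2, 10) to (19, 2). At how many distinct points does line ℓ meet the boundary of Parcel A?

2

The segment meets the boundary at (0.625,9), (4,7.714).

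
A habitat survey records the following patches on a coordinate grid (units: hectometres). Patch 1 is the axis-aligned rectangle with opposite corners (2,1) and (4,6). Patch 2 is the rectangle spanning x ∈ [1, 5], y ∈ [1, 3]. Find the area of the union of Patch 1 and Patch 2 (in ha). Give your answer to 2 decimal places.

14.00

By inclusion–exclusion:
Individual areas: |Patch 1| = 10, |Patch 2| = 8.
|Patch 1∩Patch 2|: x∈[2,4], y∈[1,3] → 2·2 = 4.
|Patch 1 ∪ Patch 2| = 18 − 4 = 14.00.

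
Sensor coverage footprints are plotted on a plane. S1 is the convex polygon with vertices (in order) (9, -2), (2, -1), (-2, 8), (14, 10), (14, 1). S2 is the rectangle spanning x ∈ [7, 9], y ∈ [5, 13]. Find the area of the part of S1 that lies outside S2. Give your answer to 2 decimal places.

134.50

|S1| = 143, |S1∩S2| = 8.5.
|S1 ∖ S2| = |S1| − |S1∩S2| = 143 − 8.5 = 134.50.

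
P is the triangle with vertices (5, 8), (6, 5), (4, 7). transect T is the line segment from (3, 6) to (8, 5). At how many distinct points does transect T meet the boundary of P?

The segment meets the boundary at (5.857,5.429), (5.5,5.5).

2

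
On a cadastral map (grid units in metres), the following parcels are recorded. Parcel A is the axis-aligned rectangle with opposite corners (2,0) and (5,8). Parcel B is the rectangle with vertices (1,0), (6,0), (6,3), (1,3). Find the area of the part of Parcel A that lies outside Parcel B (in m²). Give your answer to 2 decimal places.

15.00

|Parcel A∩Parcel B|: x∈[2,5], y∈[0,3] → 3·3 = 9.
|Parcel A| = 24.
|Parcel A ∖ Parcel B| = |Parcel A| − |Parcel A∩Parcel B| = 24 − 9 = 15.00.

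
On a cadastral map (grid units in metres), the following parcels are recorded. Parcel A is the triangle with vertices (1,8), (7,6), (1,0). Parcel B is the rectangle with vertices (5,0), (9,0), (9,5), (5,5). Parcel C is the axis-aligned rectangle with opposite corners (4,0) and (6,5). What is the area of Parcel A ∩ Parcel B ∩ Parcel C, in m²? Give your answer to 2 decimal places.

The intersection is the polygon with vertices (5,5), (6,5), (5,4).
By the shoelace formula its area is 0.50.

0.50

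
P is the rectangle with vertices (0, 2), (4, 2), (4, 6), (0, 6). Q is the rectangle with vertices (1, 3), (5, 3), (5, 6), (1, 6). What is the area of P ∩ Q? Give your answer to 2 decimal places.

9.00

|P∩Q|: x∈[1,4], y∈[3,6] → 3·3 = 9.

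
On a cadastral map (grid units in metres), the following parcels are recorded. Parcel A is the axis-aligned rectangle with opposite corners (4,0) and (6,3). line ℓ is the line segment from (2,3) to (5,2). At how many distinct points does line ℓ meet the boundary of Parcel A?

1

The segment meets the boundary at (4,2.333).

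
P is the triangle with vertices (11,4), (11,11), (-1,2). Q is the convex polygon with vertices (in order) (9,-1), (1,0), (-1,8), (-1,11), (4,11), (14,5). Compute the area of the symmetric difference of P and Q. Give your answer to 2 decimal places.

|P| = 42, |Q| = 121, |P∩Q| = 34.9361.
|P △ Q| = |P| + |Q| − 2·|P∩Q| = 42 + 121 − 69.8723 = 93.13.

93.13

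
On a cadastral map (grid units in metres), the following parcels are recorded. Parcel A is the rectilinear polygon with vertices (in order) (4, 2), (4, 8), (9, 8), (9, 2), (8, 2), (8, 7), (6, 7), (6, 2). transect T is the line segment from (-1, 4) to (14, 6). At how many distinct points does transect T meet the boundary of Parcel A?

The segment meets the boundary at (9,5.333), (8,5.2), (6,4.933), (4,4.667).

4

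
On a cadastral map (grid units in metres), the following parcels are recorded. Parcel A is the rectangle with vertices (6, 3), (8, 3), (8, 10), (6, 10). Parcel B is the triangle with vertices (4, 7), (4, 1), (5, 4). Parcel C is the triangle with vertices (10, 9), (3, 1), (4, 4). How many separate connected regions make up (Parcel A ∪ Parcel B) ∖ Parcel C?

4

(Parcel A ∪ Parcel B) ∖ Parcel C splits into 4 disjoint pieces (area 5.1429, area 7, area 1.1739, area 0.3516).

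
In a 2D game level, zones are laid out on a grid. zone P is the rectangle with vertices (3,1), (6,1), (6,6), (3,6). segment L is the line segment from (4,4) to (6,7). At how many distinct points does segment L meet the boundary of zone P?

1

The segment meets the boundary at (5.333,6).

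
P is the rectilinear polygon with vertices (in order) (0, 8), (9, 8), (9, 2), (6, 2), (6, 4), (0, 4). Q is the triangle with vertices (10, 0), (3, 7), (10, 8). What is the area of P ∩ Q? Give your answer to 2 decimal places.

The intersection is the polygon with vertices (9,2), (8,2), (6,4), (3,7), (9,7.857).
By the shoelace formula its area is 20.07.

20.07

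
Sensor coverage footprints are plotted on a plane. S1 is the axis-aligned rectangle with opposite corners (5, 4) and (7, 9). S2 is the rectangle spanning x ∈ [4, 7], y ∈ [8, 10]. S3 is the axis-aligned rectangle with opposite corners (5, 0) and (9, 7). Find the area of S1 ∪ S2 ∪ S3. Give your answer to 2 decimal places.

By inclusion–exclusion:
Individual areas: |S1| = 10, |S2| = 6, |S3| = 28.
|S1∩S2|: x∈[5,7], y∈[8,9] → 2·1 = 2.
|S1∩S3|: x∈[5,7], y∈[4,7] → 2·3 = 6.
|S2∩S3| = 0 (no overlap).
|S1∩S2∩S3| = 0.
|S1 ∪ S2 ∪ S3| = 44 − 8 + 0 = 36.00.

36.00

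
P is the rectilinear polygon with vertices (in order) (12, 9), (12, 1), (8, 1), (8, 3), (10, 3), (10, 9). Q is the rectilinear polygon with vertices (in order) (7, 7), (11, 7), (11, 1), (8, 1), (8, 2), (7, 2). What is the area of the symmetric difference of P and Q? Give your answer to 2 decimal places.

23.00

|P| = 20, |Q| = 23, |P∩Q| = 10.
|P △ Q| = |P| + |Q| − 2·|P∩Q| = 20 + 23 − 20 = 23.00.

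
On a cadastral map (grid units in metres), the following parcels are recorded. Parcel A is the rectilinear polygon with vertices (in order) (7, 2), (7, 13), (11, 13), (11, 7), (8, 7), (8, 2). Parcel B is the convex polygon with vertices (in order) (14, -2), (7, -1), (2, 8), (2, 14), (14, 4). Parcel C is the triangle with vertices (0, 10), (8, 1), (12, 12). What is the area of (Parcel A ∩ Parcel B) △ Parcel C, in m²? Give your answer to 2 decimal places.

|Parcel A ∩ Parcel B| = 9.8167.
|(Parcel A ∩ Parcel B) ∩ Parcel C| = 9.7945.
|(Parcel A ∩ Parcel B) △ Parcel C| = 9.8167 + 62 − 19.589 = 52.23.

52.23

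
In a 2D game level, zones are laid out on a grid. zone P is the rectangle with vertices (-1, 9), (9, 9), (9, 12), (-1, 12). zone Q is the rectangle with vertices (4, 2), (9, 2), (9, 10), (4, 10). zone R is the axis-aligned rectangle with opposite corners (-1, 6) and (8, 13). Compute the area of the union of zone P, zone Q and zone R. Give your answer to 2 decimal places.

By inclusion–exclusion:
Individual areas: |zone P| = 30, |zone Q| = 40, |zone R| = 63.
|zone P∩zone Q|: x∈[4,9], y∈[9,10] → 5·1 = 5.
|zone P∩zone R|: x∈[-1,8], y∈[9,12] → 9·3 = 27.
|zone Q∩zone R|: x∈[4,8], y∈[6,10] → 4·4 = 16.
|zone P∩zone Q∩zone R| = 4.
|zone P ∪ zone Q ∪ zone R| = 133 − 48 + 4 = 89.00.

89.00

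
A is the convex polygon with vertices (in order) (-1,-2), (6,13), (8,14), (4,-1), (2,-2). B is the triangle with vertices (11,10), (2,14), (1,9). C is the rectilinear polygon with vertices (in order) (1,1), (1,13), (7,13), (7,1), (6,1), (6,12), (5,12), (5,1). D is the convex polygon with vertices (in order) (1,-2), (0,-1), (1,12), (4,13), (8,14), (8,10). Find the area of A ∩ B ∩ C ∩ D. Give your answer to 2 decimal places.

3.03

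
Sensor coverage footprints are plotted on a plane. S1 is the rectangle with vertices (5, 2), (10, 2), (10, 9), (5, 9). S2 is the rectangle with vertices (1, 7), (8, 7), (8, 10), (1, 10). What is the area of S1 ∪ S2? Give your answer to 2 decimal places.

50.00

By inclusion–exclusion:
Individual areas: |S1| = 35, |S2| = 21.
|S1∩S2|: x∈[5,8], y∈[7,9] → 3·2 = 6.
|S1 ∪ S2| = 56 − 6 = 50.00.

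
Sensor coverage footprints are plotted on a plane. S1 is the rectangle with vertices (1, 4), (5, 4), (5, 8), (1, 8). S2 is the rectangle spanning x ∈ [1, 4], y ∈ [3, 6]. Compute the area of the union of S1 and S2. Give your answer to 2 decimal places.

By inclusion–exclusion:
Individual areas: |S1| = 16, |S2| = 9.
|S1∩S2|: x∈[1,4], y∈[4,6] → 3·2 = 6.
|S1 ∪ S2| = 25 − 6 = 19.00.

19.00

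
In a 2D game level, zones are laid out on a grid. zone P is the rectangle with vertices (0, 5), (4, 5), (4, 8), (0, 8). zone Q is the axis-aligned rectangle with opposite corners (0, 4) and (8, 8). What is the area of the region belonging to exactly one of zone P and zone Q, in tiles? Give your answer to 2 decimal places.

20.00

|zone P∩zone Q|: x∈[0,4], y∈[5,8] → 4·3 = 12.
|zone P △ zone Q| = |zone P| + |zone Q| − 2·|zone P∩zone Q| = 12 + 32 − 24 = 20.00.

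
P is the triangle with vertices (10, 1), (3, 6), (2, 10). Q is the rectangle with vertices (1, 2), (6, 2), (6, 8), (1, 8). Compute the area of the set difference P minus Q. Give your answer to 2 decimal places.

4.56

|P| = 11.5, |P∩Q| = 6.9365.
|P ∖ Q| = |P| − |P∩Q| = 11.5 − 6.9365 = 4.56.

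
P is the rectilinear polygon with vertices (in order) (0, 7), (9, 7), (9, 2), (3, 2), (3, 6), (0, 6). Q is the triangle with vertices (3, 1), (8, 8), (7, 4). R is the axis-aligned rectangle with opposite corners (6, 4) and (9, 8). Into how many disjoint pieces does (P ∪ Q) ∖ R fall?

1

(P ∪ Q) ∖ R is a single connected region.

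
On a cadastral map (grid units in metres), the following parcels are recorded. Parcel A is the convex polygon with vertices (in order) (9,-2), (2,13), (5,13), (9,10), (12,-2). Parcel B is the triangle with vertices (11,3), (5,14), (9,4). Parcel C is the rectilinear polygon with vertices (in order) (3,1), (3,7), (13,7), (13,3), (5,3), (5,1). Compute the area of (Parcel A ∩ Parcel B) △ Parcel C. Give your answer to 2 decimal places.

43.04

|Parcel A ∩ Parcel B| = 7.7363.
|(Parcel A ∩ Parcel B) ∩ Parcel C| = 4.3485.
|(Parcel A ∩ Parcel B) △ Parcel C| = 7.7363 + 44 − 8.6969 = 43.04.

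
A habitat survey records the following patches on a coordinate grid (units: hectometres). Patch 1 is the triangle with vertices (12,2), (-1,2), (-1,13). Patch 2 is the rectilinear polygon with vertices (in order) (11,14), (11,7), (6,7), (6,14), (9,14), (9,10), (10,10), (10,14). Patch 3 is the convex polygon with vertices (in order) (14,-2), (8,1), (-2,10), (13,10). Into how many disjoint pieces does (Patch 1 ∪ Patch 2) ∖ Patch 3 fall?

(Patch 1 ∪ Patch 2) ∖ Patch 3 splits into 4 disjoint pieces (area 28.0056, area 5.3182, area 12, area 4).

4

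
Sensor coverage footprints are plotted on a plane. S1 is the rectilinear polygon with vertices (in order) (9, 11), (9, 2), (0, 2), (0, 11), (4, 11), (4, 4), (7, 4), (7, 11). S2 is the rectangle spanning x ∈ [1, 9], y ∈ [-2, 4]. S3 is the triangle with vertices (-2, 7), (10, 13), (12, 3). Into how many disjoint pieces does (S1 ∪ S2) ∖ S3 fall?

2

(S1 ∪ S2) ∖ S3 splits into 2 disjoint pieces (area 57.7143, area 8).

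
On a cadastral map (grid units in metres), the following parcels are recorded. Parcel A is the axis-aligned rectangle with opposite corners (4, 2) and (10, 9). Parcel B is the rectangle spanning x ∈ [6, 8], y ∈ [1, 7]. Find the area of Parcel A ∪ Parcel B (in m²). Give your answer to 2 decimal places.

44.00

By inclusion–exclusion:
Individual areas: |Parcel A| = 42, |Parcel B| = 12.
|Parcel A∩Parcel B|: x∈[6,8], y∈[2,7] → 2·5 = 10.
|Parcel A ∪ Parcel B| = 54 − 10 = 44.00.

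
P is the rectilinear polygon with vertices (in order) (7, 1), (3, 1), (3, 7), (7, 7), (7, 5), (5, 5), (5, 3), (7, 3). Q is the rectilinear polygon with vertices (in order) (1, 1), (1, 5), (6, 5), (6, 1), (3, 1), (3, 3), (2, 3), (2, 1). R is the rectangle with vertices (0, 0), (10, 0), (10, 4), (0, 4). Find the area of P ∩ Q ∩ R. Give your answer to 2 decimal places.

8.00

The intersection is the polygon with vertices (3,3), (3,4), (5,4), (5,3), (6,3), (6,1), (3,1).
By the shoelace formula its area is 8.00.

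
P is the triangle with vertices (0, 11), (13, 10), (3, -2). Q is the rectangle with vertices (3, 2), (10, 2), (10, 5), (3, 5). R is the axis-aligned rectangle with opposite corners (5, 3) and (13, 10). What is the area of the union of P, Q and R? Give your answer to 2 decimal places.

106.67

By inclusion–exclusion:
Individual areas: |P| = 83, |Q| = 21, |R| = 56.
|P∩Q| = 13.75.
|P∩R| = 35.5833.
|Q∩R|: x∈[5,10], y∈[3,5] → 5·2 = 10.
|P∩Q∩R| = 6.
|P ∪ Q ∪ R| = 160 − 59.3333 + 6 = 106.67.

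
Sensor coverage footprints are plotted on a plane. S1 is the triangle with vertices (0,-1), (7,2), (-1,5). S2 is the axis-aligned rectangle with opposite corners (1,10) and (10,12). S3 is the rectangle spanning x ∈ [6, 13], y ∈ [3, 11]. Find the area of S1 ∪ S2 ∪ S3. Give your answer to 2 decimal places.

By inclusion–exclusion:
Individual areas: |S1| = 22.5, |S2| = 18, |S3| = 56.
|S1∩S2| = 0.
|S1∩S3| = 0.
|S2∩S3|: x∈[6,10], y∈[10,11] → 4·1 = 4.
|S1∩S2∩S3| = 0.
|S1 ∪ S2 ∪ S3| = 96.5 − 4 + 0 = 92.50.

92.50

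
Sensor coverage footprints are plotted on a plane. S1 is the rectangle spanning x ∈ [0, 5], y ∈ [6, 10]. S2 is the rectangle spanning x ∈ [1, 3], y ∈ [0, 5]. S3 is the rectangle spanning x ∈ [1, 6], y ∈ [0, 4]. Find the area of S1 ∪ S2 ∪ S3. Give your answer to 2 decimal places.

42.00

By inclusion–exclusion:
Individual areas: |S1| = 20, |S2| = 10, |S3| = 20.
|S1∩S2| = 0 (no overlap).
|S1∩S3| = 0 (no overlap).
|S2∩S3|: x∈[1,3], y∈[0,4] → 2·4 = 8.
|S1∩S2∩S3| = 0.
|S1 ∪ S2 ∪ S3| = 50 − 8 + 0 = 42.00.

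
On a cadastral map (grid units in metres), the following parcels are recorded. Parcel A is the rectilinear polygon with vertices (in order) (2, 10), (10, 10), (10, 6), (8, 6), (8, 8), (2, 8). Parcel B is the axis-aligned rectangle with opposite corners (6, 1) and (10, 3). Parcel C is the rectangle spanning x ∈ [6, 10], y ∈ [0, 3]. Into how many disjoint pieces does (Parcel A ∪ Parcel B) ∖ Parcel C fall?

(Parcel A ∪ Parcel B) ∖ Parcel C is a single connected region.

1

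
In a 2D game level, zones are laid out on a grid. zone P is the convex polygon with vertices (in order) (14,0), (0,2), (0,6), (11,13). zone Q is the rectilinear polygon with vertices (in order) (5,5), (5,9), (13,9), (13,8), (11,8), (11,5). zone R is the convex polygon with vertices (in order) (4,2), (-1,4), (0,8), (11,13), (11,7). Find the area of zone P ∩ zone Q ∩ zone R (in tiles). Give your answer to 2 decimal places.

21.20

The intersection is the polygon with vertices (11,7), (8.2,5), (5,5), (5,9), (11,9), (11,8).
By the shoelace formula its area is 21.20.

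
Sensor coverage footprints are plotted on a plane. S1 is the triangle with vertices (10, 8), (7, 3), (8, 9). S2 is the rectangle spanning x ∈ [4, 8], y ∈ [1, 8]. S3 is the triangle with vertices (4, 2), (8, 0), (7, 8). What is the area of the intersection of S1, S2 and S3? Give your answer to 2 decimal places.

0.40

The intersection is the polygon with vertices (7.357,5.143), (7.517,3.862), (7,3).
By the shoelace formula its area is 0.40.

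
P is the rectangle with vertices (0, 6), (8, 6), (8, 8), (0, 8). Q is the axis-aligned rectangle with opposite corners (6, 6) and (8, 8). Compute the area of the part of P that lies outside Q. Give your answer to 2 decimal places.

12.00

|P∩Q|: x∈[6,8], y∈[6,8] → 2·2 = 4.
|P| = 16.
|P ∖ Q| = |P| − |P∩Q| = 16 − 4 = 12.00.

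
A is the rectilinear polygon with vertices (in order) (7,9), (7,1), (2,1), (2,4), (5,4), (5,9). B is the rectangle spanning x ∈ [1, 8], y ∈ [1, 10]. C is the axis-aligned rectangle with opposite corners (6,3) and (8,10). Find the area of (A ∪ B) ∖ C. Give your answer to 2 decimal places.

|A ∪ B| = 63.
|(A ∪ B) ∩ C| = 14.
|(A ∪ B) ∖ C| = 63 − 14 = 49.00.

49.00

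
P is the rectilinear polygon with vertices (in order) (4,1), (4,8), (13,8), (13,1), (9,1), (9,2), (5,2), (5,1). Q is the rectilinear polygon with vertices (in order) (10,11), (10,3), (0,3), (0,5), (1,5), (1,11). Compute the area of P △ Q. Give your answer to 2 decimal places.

|P| = 59, |Q| = 74, |P∩Q| = 30.
|P △ Q| = |P| + |Q| − 2·|P∩Q| = 59 + 74 − 60 = 73.00.

73.00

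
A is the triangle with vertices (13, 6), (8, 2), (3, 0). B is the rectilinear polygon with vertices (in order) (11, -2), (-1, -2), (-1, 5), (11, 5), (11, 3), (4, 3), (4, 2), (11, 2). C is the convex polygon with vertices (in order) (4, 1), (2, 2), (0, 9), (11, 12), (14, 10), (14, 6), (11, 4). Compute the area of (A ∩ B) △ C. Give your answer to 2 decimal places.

102.51

|A ∩ B| = 3.1417.
|(A ∩ B) ∩ C| = 1.3179.
|(A ∩ B) △ C| = 3.1417 + 102 − 2.6359 = 102.51.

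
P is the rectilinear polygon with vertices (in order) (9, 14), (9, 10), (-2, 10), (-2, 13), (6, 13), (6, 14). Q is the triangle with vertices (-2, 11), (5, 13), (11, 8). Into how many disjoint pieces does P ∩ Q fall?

1

P ∩ Q is a single connected region.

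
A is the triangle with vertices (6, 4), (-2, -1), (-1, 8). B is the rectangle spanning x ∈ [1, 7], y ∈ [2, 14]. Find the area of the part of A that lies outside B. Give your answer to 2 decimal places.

|A| = 33.5, |A∩B| = 13.9429.
|A ∖ B| = |A| − |A∩B| = 33.5 − 13.9429 = 19.56.

19.56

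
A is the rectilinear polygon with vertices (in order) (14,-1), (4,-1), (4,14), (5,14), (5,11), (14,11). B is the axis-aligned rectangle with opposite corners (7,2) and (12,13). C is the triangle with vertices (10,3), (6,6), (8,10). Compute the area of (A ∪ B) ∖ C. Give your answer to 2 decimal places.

|A ∪ B| = 133.
|(A ∪ B) ∩ C| = 11.
|(A ∪ B) ∖ C| = 133 − 11 = 122.00.

122.00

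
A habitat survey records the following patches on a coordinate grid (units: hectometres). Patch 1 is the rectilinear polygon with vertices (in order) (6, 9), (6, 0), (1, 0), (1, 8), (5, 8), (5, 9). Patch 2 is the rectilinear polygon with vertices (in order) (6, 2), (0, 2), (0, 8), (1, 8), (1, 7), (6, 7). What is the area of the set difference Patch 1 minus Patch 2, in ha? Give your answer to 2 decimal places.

|Patch 1| = 41, |Patch 1∩Patch 2| = 25.
|Patch 1 ∖ Patch 2| = |Patch 1| − |Patch 1∩Patch 2| = 41 − 25 = 16.00.

16.00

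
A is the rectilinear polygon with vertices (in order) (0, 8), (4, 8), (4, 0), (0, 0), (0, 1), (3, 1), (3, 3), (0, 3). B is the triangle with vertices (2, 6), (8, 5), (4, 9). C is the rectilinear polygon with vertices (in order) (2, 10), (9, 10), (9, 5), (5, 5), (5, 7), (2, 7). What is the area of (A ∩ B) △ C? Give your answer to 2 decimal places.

|A ∩ B| = 3.
|(A ∩ B) ∩ C| = 1.
|(A ∩ B) △ C| = 3 + 29 − 2 = 30.00.

30.00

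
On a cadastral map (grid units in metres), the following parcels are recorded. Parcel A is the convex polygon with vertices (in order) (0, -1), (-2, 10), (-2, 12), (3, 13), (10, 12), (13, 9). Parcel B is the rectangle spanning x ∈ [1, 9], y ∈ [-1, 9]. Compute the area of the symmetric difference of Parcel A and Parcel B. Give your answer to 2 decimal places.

|Parcel A| = 120.5, |Parcel B| = 80, |Parcel A∩Parcel B| = 49.2308.
|Parcel A △ Parcel B| = |Parcel A| + |Parcel B| − 2·|Parcel A∩Parcel B| = 120.5 + 80 − 98.4615 = 102.04.

102.04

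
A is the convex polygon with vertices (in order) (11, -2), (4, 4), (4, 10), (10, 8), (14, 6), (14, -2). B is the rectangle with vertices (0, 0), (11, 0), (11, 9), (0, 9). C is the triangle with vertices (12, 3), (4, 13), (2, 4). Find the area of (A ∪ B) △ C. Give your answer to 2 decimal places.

96.44

|A ∪ B| = 129.0833.
|(A ∪ B) ∩ C| = 39.3222.
|(A ∪ B) △ C| = 129.0833 + 46 − 78.6444 = 96.44.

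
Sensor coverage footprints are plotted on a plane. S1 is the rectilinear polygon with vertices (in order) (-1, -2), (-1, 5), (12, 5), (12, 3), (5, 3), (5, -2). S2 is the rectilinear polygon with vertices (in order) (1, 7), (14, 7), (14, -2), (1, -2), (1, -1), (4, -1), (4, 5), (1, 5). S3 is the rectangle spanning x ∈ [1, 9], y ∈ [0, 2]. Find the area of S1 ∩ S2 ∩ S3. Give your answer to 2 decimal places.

2.00

The intersection is the polygon with vertices (5,0), (4,0), (4,2), (5,2).
By the shoelace formula its area is 2.00.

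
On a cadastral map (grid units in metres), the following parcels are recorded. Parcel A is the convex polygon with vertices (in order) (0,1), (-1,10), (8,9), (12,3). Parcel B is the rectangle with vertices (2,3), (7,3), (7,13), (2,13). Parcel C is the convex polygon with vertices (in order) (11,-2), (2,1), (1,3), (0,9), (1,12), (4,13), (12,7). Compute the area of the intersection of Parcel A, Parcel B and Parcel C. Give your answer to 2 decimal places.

31.94

The intersection is the polygon with vertices (7,3), (2,3), (2,9.667), (7,9.111).
By the shoelace formula its area is 31.94.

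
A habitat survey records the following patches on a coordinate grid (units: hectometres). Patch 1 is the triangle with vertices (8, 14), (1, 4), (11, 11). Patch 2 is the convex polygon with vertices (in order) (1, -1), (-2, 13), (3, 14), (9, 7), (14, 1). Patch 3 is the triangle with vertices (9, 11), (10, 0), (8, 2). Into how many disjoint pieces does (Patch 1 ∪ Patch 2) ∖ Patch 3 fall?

2

(Patch 1 ∪ Patch 2) ∖ Patch 3 splits into 2 disjoint pieces (area 125.4801, area 12.5405).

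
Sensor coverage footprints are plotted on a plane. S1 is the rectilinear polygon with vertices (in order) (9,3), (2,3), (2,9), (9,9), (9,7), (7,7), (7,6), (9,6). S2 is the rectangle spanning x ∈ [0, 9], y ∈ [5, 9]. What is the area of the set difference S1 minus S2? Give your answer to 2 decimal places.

|S1| = 40, |S1∩S2| = 26.
|S1 ∖ S2| = |S1| − |S1∩S2| = 40 − 26 = 14.00.

14.00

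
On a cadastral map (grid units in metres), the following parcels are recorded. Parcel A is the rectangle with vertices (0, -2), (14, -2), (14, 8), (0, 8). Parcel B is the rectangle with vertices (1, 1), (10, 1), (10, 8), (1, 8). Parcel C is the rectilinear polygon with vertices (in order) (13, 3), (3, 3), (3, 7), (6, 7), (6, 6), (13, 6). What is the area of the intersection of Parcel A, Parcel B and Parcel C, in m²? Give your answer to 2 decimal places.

24.00

The intersection is the polygon with vertices (10,3), (3,3), (3,7), (6,7), (6,6), (10,6).
By the shoelace formula its area is 24.00.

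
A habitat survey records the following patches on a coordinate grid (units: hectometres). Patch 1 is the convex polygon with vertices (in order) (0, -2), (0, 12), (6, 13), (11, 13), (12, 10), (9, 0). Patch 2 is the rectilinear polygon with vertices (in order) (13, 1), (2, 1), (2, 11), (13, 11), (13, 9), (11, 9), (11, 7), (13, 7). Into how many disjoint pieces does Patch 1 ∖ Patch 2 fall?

Patch 1 ∖ Patch 2 splits into 2 disjoint pieces (area 57.8167, area 0.8).

2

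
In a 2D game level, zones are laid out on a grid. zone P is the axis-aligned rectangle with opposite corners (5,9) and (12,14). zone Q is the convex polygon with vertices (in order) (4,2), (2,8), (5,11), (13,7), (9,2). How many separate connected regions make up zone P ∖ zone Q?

1

zone P ∖ zone Q is a single connected region.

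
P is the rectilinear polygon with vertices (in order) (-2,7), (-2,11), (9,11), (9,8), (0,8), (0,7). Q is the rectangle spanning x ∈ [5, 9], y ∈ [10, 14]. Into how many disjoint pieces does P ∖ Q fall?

P ∖ Q is a single connected region.

1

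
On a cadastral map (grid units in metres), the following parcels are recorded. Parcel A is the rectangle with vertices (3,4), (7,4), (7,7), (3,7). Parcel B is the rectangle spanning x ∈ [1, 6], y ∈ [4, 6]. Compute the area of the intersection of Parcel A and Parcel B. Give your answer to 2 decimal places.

|Parcel A∩Parcel B|: x∈[3,6], y∈[4,6] → 3·2 = 6.

6.00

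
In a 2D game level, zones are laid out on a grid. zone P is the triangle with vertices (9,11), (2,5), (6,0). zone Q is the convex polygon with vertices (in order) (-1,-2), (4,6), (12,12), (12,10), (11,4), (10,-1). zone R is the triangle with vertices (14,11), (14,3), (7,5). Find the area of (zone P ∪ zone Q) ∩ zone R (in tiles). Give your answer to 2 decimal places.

The region (zone P ∪ zone Q) ∩ zone R is the polygon with vertices (11,4), (10.973,3.865), (7,5), (11.861,9.167).
By the shoelace formula its area is 11.05.

11.05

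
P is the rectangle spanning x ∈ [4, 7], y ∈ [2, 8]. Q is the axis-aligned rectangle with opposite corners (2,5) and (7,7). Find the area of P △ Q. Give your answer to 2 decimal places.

16.00

|P∩Q|: x∈[4,7], y∈[5,7] → 3·2 = 6.
|P △ Q| = |P| + |Q| − 2·|P∩Q| = 18 + 10 − 12 = 16.00.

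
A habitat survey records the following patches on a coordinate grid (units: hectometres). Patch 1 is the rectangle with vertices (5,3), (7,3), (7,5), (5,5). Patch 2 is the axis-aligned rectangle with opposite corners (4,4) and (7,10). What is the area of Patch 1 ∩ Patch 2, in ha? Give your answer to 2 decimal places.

|Patch 1∩Patch 2|: x∈[5,7], y∈[4,5] → 2·1 = 2.

2.00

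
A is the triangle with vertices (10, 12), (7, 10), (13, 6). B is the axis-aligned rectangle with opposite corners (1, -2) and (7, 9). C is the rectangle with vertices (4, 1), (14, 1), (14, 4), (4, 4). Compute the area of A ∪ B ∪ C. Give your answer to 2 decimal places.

99.00

By inclusion–exclusion:
Individual areas: |A| = 12, |B| = 66, |C| = 30.
|A∩B| = 0.
|A∩C| = 0.
|B∩C|: x∈[4,7], y∈[1,4] → 3·3 = 9.
|A∩B∩C| = 0.
|A ∪ B ∪ C| = 108 − 9 + 0 = 99.00.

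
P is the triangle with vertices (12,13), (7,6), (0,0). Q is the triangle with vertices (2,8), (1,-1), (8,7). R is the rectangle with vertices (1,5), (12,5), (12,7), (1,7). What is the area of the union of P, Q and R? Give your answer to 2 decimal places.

42.57

By inclusion–exclusion:
Individual areas: |P| = 9.5, |Q| = 27.5, |R| = 22.
|P∩Q| = 5.7312.
|P∩R| = 2.6969.
|Q∩R| = 10.6944.
|P∩Q∩R| = 2.6969.
|P ∪ Q ∪ R| = 59 − 19.1225 + 2.6969 = 42.57.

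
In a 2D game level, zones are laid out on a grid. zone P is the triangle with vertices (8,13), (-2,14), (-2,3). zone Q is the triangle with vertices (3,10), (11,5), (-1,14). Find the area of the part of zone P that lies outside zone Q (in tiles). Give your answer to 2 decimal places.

|zone P| = 55, |zone P∩zone Q| = 3.3385.
|zone P ∖ zone Q| = |zone P| − |zone P∩zone Q| = 55 − 3.3385 = 51.66.

51.66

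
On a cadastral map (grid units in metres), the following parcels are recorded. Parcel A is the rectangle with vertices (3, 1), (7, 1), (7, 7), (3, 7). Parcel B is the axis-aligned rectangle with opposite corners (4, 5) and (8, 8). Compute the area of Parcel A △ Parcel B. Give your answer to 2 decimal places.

24.00

|Parcel A∩Parcel B|: x∈[4,7], y∈[5,7] → 3·2 = 6.
|Parcel A △ Parcel B| = |Parcel A| + |Parcel B| − 2·|Parcel A∩Parcel B| = 24 + 12 − 12 = 24.00.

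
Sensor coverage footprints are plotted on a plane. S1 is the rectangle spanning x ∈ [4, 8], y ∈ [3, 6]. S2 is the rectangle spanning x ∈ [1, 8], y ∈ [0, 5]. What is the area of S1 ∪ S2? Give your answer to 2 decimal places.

39.00

By inclusion–exclusion:
Individual areas: |S1| = 12, |S2| = 35.
|S1∩S2|: x∈[4,8], y∈[3,5] → 4·2 = 8.
|S1 ∪ S2| = 47 − 8 = 39.00.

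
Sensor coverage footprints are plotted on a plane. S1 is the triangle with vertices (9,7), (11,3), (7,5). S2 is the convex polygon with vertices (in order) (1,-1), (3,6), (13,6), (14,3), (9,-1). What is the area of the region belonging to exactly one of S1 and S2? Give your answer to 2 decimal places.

68.00

|S1| = 6, |S2| = 72.5, |S1∩S2| = 5.25.
|S1 △ S2| = |S1| + |S2| − 2·|S1∩S2| = 6 + 72.5 − 10.5 = 68.00.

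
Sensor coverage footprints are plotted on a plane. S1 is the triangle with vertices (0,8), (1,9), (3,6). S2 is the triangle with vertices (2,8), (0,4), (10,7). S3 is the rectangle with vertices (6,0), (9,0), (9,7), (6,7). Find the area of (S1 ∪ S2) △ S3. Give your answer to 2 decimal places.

35.29

|S1 ∪ S2| = 18.7857.
|(S1 ∪ S2) ∩ S3| = 2.25.
|(S1 ∪ S2) △ S3| = 18.7857 + 21 − 4.5 = 35.29.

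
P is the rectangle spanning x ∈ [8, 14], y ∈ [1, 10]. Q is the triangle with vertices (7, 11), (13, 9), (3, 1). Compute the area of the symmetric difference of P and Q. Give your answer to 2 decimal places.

|P| = 54, |Q| = 34, |P∩Q| = 13.5.
|P △ Q| = |P| + |Q| − 2·|P∩Q| = 54 + 34 − 27 = 61.00.

61.00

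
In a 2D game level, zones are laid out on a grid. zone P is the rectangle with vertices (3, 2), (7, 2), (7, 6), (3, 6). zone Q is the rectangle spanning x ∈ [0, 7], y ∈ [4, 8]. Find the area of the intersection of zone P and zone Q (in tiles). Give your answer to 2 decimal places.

|zone P∩zone Q|: x∈[3,7], y∈[4,6] → 4·2 = 8.

8.00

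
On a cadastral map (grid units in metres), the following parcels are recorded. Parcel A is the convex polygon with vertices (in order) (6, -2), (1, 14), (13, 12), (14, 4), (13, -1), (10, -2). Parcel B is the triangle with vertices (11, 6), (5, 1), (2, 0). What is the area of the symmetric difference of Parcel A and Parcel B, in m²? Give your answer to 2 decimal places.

|Parcel A| = 145, |Parcel B| = 4.5, |Parcel A∩Parcel B| = 3.0778.
|Parcel A △ Parcel B| = |Parcel A| + |Parcel B| − 2·|Parcel A∩Parcel B| = 145 + 4.5 − 6.1556 = 143.34.

143.34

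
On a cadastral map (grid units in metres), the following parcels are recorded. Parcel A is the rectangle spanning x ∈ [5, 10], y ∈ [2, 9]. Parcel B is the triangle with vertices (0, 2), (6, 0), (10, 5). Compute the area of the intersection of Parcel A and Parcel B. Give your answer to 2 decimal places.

7.65

The intersection is the polygon with vertices (5,2), (5,3.5), (10,5), (7.6,2).
By the shoelace formula its area is 7.65.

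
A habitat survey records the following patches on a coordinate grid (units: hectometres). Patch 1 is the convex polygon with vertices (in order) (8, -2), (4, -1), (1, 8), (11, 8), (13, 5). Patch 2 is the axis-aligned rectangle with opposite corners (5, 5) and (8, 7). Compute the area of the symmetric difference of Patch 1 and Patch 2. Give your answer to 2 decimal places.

75.00

|Patch 1| = 81, |Patch 2| = 6, |Patch 1∩Patch 2| = 6.
|Patch 1 △ Patch 2| = |Patch 1| + |Patch 2| − 2·|Patch 1∩Patch 2| = 81 + 6 − 12 = 75.00.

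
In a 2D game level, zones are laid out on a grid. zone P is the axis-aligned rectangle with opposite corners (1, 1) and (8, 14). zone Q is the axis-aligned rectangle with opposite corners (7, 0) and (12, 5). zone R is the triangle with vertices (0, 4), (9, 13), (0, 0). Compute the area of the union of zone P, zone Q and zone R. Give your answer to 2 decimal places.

By inclusion–exclusion:
Individual areas: |zone P| = 91, |zone Q| = 25, |zone R| = 18.
|zone P∩zone Q|: x∈[7,8], y∈[1,5] → 1·4 = 4.
|zone P∩zone R| = 14.
|zone Q∩zone R| = 0.
|zone P∩zone Q∩zone R| = 0.
|zone P ∪ zone Q ∪ zone R| = 134 − 18 + 0 = 116.00.

116.00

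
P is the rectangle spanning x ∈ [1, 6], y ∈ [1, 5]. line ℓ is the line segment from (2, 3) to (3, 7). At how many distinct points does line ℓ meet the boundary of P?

The segment meets the boundary at (2.5,5).

1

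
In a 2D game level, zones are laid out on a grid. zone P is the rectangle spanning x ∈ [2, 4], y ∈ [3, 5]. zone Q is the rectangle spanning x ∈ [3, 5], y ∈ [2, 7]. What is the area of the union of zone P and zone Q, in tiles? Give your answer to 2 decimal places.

By inclusion–exclusion:
Individual areas: |zone P| = 4, |zone Q| = 10.
|zone P∩zone Q|: x∈[3,4], y∈[3,5] → 1·2 = 2.
|zone P ∪ zone Q| = 14 − 2 = 12.00.

12.00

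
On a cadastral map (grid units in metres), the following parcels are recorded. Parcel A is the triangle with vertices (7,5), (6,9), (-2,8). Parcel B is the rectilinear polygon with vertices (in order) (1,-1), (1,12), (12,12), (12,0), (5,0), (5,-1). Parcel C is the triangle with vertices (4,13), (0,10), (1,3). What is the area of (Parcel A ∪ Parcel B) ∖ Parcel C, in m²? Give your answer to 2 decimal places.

126.13

|Parcel A ∪ Parcel B| = 138.0625.
|(Parcel A ∪ Parcel B) ∩ Parcel C| = 11.9357.
|(Parcel A ∪ Parcel B) ∖ Parcel C| = 138.0625 − 11.9357 = 126.13.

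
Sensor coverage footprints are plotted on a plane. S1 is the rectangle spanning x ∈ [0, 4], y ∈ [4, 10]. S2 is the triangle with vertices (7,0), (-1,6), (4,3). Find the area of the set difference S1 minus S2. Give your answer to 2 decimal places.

23.41

|S1| = 24, |S1∩S2| = 0.5917.
|S1 ∖ S2| = |S1| − |S1∩S2| = 24 − 0.5917 = 23.41.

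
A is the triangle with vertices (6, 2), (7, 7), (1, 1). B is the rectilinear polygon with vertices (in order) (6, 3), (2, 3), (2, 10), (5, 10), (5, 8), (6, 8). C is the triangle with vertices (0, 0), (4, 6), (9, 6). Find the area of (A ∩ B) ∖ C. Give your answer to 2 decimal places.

0.75

|A ∩ B| = 4.5.
|(A ∩ B) ∩ C| = 3.75.
|(A ∩ B) ∖ C| = 4.5 − 3.75 = 0.75.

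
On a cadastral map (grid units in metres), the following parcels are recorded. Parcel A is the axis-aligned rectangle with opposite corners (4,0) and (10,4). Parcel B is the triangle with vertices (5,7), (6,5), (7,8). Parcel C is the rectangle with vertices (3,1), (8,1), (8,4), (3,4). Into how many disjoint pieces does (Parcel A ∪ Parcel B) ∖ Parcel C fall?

(Parcel A ∪ Parcel B) ∖ Parcel C splits into 2 disjoint pieces (area 12, area 2.5).

2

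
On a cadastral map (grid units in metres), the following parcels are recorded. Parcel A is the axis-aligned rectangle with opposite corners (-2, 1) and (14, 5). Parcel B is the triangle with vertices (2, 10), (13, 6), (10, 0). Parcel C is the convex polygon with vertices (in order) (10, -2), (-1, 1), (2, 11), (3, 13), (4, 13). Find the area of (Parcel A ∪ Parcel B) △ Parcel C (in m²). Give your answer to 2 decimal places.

|Parcel A ∪ Parcel B| = 87.4.
|(Parcel A ∪ Parcel B) ∩ Parcel C| = 42.4213.
|(Parcel A ∪ Parcel B) △ Parcel C| = 87.4 + 81.5 − 84.8426 = 84.06.

84.06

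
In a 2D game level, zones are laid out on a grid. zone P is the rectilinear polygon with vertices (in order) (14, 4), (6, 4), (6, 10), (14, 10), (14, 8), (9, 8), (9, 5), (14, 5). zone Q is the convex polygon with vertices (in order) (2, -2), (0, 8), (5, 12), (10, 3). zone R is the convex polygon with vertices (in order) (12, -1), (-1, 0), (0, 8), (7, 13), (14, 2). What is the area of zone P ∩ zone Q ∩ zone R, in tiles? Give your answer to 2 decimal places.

The intersection is the polygon with vertices (6,10), (6.111,10), (9.444,4), (6,4).
By the shoelace formula its area is 10.67.

10.67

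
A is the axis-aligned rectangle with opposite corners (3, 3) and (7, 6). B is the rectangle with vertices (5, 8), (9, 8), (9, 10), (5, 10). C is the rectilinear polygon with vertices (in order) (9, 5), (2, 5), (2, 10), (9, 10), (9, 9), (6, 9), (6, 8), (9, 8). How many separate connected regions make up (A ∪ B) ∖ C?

(A ∪ B) ∖ C splits into 2 disjoint pieces (area 8, area 3).

2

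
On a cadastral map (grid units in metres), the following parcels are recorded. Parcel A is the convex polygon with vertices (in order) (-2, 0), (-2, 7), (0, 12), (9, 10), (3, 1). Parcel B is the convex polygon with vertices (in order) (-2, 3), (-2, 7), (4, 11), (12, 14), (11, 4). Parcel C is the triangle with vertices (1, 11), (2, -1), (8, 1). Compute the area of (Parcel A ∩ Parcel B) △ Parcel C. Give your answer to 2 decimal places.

60.92

|Parcel A ∩ Parcel B| = 55.808.
|(Parcel A ∩ Parcel B) ∩ Parcel C| = 15.9447.
|(Parcel A ∩ Parcel B) △ Parcel C| = 55.808 + 37 − 31.8894 = 60.92.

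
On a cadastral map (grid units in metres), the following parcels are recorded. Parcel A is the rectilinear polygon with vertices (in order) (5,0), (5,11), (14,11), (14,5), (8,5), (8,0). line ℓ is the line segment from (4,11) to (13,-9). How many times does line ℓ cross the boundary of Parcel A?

The segment meets the boundary at (8,2.111), (5,8.778).

2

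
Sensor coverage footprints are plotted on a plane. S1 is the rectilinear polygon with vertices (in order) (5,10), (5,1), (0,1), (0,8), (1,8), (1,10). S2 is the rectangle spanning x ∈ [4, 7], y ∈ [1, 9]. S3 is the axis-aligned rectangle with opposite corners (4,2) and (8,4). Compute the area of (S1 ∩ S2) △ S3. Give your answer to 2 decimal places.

12.00

|S1 ∩ S2| = 8.
|(S1 ∩ S2) ∩ S3| = 2.
|(S1 ∩ S2) △ S3| = 8 + 8 − 4 = 12.00.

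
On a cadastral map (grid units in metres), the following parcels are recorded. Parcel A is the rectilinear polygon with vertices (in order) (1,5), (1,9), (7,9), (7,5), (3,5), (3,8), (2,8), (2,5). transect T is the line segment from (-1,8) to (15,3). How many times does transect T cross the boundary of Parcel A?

The segment meets the boundary at (7,5.5), (3,6.75), (2,7.062), (1,7.375).

4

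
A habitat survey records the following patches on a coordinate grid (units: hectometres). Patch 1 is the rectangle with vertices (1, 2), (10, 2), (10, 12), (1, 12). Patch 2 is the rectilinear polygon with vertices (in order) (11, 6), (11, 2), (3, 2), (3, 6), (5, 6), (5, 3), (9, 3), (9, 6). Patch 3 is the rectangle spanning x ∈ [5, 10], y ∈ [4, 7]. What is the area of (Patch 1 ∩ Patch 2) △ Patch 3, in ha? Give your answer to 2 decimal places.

27.00

|Patch 1 ∩ Patch 2| = 16.
|(Patch 1 ∩ Patch 2) ∩ Patch 3| = 2.
|(Patch 1 ∩ Patch 2) △ Patch 3| = 16 + 15 − 4 = 27.00.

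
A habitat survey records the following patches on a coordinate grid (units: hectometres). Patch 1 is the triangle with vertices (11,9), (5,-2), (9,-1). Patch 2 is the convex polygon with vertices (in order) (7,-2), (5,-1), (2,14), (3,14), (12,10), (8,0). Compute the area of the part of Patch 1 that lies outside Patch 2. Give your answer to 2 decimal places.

5.72

|Patch 1| = 19, |Patch 1∩Patch 2| = 13.2762.
|Patch 1 ∖ Patch 2| = |Patch 1| − |Patch 1∩Patch 2| = 19 − 13.2762 = 5.72.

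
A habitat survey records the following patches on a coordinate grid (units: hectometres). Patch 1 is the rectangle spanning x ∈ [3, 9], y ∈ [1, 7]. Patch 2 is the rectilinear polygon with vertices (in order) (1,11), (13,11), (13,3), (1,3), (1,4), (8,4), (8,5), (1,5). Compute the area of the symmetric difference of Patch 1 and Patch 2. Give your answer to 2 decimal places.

|Patch 1| = 36, |Patch 2| = 89, |Patch 1∩Patch 2| = 19.
|Patch 1 △ Patch 2| = |Patch 1| + |Patch 2| − 2·|Patch 1∩Patch 2| = 36 + 89 − 38 = 87.00.

87.00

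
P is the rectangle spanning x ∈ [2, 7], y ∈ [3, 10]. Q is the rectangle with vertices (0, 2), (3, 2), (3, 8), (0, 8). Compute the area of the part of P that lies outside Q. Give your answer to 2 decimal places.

|P∩Q|: x∈[2,3], y∈[3,8] → 1·5 = 5.
|P| = 35.
|P ∖ Q| = |P| − |P∩Q| = 35 − 5 = 30.00.

30.00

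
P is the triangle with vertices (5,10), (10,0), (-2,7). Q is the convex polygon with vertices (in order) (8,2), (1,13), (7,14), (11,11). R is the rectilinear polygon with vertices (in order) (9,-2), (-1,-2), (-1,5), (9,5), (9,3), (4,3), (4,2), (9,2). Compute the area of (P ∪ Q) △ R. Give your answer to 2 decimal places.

129.90

|P ∪ Q| = 90.4724.
|(P ∪ Q) ∩ R| = 12.7845.
|(P ∪ Q) △ R| = 90.4724 + 65 − 25.569 = 129.90.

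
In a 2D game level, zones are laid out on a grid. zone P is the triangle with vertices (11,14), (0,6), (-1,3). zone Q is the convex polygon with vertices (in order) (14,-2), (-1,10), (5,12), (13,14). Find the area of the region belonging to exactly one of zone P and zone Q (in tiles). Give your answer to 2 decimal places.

|zone P| = 12.5, |zone Q| = 116, |zone P∩zone Q| = 6.6061.
|zone P △ zone Q| = |zone P| + |zone Q| − 2·|zone P∩zone Q| = 12.5 + 116 − 13.2123 = 115.29.

115.29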